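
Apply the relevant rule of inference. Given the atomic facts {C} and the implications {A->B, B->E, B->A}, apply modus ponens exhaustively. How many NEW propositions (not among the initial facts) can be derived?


Initial facts: {C}
Apply modus ponens to closure:
  (no implication fires)
Final known: {C}
New propositions: {(none)}
Count = 0

0


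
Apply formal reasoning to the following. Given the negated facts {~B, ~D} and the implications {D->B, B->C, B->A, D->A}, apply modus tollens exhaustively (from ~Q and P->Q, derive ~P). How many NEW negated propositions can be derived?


Initial negated facts: {~B, ~D}
Apply modus tollens to closure:
  (no implication fires)
Final negated: {~B, ~D}
New negations: {(none)}
Count = 0

0


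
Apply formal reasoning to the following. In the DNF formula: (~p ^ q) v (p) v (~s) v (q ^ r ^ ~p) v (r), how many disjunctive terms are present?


A DNF formula is a disjunction of terms (conjunctions).
Terms are separated by v.
Counting the disjuncts: 5 terms.

5


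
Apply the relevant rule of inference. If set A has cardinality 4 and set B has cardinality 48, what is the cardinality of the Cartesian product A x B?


The Cartesian product A x B contains all ordered pairs (a, b).
|A x B| = |A| * |B| = 4 * 48 = 192

192


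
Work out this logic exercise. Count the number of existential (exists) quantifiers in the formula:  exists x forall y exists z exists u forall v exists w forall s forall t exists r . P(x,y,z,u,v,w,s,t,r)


Quantifier prefix: exists x forall y exists z exists u forall v exists w forall s forall t exists r
Mark each quantifier type:
  E U E E U E U U E
Universal count = 4, Existential count = 5
Asked for existential (exists) quantifiers: 5

5


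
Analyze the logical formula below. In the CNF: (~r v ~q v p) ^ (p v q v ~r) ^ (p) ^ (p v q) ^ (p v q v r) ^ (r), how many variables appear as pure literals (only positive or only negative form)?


Check each variable for pure literal status:
p: pure positive
q: mixed (not pure)
r: mixed (not pure)
Pure literal count = 1

1


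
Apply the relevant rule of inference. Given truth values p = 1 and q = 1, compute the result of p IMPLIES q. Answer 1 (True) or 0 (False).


p = 1, q = 1
Operation: p IMPLIES q
Evaluate: 1 IMPLIES 1 = 1

1


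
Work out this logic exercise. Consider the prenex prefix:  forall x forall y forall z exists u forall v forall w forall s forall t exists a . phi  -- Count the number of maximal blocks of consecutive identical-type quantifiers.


Quantifier-type sequence: A A A E A A A A E  (A=forall, E=exists)
Group into maximal same-type runs:
  Ax3 | Ex1 | Ax4 | Ex1
Number of blocks = 4

4


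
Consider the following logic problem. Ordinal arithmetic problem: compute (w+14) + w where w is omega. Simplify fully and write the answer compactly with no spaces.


Compute (w+14) + w.
Ordinal + is associative but NOT commutative; for finite n>0, n + w = w but w + n stays w+n.
(w+14) + w = w + (14+w) = w + w = w*2 (the finite tail 14 is absorbed by the right w).
Result = w*2

w*2


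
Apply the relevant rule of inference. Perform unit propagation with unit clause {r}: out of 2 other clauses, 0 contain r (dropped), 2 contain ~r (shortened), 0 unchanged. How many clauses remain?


Satisfied (removed): 0
Shortened (remain): 2
Unchanged (remain): 0
Remaining = 2 + 0 = 2

2


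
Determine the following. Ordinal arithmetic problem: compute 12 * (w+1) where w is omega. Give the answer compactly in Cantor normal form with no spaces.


Compute 12 * (w+1).
Ordinal * is associative and left-distributive over +, but NOT commutative; for finite n>1, n*w = w but w*n stays w*n.
By left-distributivity: 12 * (w+1) = 12*w + 12*1 = w + 12 = w+12.
Result = w+12

w+12


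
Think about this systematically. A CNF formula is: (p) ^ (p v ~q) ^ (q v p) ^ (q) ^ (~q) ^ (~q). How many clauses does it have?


A CNF formula is a conjunction of clauses.
Clauses are separated by ^.
Counting the conjuncts: 6 clauses.

6


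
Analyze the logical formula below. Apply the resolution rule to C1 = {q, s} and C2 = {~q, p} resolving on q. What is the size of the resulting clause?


Remove q from C1 and ~q from C2.
C1 remainder: {s}
C2 remainder: {p}
Union (resolvent): {p, s}
Resolvent has 2 literal(s).

2


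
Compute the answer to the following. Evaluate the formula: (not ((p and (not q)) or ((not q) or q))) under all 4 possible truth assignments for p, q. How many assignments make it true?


Check all 4 assignments:
p=0, q=0: 0
p=0, q=1: 0
p=1, q=0: 0
p=1, q=1: 0
Count of True = 0

0


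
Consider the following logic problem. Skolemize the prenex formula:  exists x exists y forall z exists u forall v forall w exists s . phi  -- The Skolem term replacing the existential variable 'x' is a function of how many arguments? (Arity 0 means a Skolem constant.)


Quantifier prefix: exists x exists y forall z exists u forall v forall w exists s
'x' is existentially quantified at position 1.
No universal quantifiers precede it.
Skolem function arity = 0 (a Skolem constant)

0


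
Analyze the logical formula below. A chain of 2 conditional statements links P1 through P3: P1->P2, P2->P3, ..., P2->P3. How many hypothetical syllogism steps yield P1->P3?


With 2 implications in a chain connecting 3 propositions:
P1->P2, P2->P3, ..., P2->P3
Steps needed = (number of implications) - 1 = 2 - 1 = 1

1


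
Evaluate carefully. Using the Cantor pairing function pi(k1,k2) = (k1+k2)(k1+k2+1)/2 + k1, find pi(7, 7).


k1 + k2 = 14
(k1+k2)(k1+k2+1)/2 = 14 * 15 / 2 = 105
pi = 105 + 7 = 112

112


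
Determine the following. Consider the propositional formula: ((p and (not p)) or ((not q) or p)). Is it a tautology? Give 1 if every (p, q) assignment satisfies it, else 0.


Check all 4 assignments:
p=0, q=0: 1
p=0, q=1: 0
p=1, q=0: 1
p=1, q=1: 1
Satisfying count = 3/4.
Tautology iff count = 4: no.

0


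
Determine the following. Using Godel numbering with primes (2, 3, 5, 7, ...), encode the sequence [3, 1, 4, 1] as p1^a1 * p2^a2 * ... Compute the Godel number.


Encode each element as an exponent of the corresponding prime:
  2^3 = 8
  3^1 = 3
  5^4 = 625
  7^1 = 7
Product = 8 * 3 * 625 * 7 = 105000

105000


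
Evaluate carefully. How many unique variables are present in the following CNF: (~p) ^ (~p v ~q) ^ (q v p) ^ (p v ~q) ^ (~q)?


Identify each variable that appears in the formula.
Variables found: p, q
Count = 2

2


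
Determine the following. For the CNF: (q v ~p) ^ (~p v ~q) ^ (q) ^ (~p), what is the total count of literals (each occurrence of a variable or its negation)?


Counting literals in each clause:
Clause 1: 2 literal(s)
Clause 2: 2 literal(s)
Clause 3: 1 literal(s)
Clause 4: 1 literal(s)
Total = 6

6


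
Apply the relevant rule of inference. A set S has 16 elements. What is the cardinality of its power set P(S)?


The power set of a set with n elements has 2^n elements.
|P(S)| = 2^16 = 65536

65536


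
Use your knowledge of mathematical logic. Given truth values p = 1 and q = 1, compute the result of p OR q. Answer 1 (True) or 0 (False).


p = 1, q = 1
Operation: p OR q
Evaluate: 1 OR 1 = 1

1


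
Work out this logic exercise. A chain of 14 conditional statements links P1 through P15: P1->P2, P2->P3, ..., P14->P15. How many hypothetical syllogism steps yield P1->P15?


With 14 implications in a chain connecting 15 propositions:
P1->P2, P2->P3, ..., P14->P15
Steps needed = (number of implications) - 1 = 14 - 1 = 13

13


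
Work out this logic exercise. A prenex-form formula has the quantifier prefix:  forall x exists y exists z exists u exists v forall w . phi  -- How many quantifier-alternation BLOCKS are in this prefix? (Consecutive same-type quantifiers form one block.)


Quantifier-type sequence: A E E E E A  (A=forall, E=exists)
Group into maximal same-type runs:
  Ax1 | Ex4 | Ax1
Number of blocks = 3

3


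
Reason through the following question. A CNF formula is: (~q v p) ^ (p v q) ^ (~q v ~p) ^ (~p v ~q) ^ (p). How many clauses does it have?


A CNF formula is a conjunction of clauses.
Clauses are separated by ^.
Counting the conjuncts: 5 clauses.

5


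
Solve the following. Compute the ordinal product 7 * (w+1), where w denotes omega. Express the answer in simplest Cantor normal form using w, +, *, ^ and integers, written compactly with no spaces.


Compute 7 * (w+1).
Ordinal * is associative and left-distributive over +, but NOT commutative; for finite n>1, n*w = w but w*n stays w*n.
By left-distributivity: 7 * (w+1) = 7*w + 7*1 = w + 7 = w+7.
Result = w+7

w+7


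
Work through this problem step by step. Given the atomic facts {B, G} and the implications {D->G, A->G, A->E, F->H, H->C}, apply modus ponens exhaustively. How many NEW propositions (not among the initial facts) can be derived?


Initial facts: {B, G}
Apply modus ponens to closure:
  (no implication fires)
Final known: {B, G}
New propositions: {(none)}
Count = 0

0


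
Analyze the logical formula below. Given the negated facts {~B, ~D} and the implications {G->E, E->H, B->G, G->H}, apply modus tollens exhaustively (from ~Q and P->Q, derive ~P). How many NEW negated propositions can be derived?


Initial negated facts: {~B, ~D}
Apply modus tollens to closure:
  (no implication fires)
Final negated: {~B, ~D}
New negations: {(none)}
Count = 0

0


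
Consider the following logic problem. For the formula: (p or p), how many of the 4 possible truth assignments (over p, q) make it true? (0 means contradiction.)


Check all 4 assignments:
p=0, q=0: 0
p=0, q=1: 0
p=1, q=0: 1
p=1, q=1: 1
Count of True = 2

2


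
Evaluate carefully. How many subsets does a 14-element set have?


The power set of a set with n elements has 2^n elements.
|P(S)| = 2^14 = 16384

16384


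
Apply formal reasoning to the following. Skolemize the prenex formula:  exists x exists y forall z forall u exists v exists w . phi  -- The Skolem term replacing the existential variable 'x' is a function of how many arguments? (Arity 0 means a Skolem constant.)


Quantifier prefix: exists x exists y forall z forall u exists v exists w
'x' is existentially quantified at position 1.
No universal quantifiers precede it.
Skolem function arity = 0 (a Skolem constant)

0


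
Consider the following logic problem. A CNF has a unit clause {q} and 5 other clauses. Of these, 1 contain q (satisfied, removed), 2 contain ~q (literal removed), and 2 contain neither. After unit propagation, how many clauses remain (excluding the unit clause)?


Satisfied (removed): 1
Shortened (remain): 2
Unchanged (remain): 2
Remaining = 2 + 2 = 4

4


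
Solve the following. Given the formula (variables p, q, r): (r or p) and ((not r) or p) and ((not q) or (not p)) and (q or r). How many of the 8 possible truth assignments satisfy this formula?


Evaluate all 8 assignments for p, q, r:
p=0, q=0, r=0: 0
p=0, q=0, r=1: 0
p=0, q=1, r=0: 0
p=0, q=1, r=1: 0
p=1, q=0, r=0: 0
p=1, q=0, r=1: 1
p=1, q=1, r=0: 0
p=1, q=1, r=1: 0
Satisfying count = 1

1


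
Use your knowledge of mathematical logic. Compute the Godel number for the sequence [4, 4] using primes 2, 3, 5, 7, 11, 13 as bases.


Encode each element as an exponent of the corresponding prime:
  2^4 = 16
  3^4 = 81
Product = 16 * 81 = 1296

1296


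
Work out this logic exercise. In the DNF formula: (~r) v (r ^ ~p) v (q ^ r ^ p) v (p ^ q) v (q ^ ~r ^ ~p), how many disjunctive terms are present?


A DNF formula is a disjunction of terms (conjunctions).
Terms are separated by v.
Counting the disjuncts: 5 terms.

5


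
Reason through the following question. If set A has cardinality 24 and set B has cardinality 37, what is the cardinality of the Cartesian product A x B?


The Cartesian product A x B contains all ordered pairs (a, b).
|A x B| = |A| * |B| = 24 * 37 = 888

888


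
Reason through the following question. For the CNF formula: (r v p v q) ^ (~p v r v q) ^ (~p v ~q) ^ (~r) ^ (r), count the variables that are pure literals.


Check each variable for pure literal status:
p: mixed (not pure)
q: mixed (not pure)
r: mixed (not pure)
Pure literal count = 0

0


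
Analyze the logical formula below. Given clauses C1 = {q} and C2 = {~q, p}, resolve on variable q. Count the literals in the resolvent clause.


Remove q from C1 and ~q from C2.
C1 remainder: {}
C2 remainder: {p}
Union (resolvent): {p}
Resolvent has 1 literal(s).

1


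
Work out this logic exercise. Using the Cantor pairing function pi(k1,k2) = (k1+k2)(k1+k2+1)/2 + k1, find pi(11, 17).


k1 + k2 = 28
(k1+k2)(k1+k2+1)/2 = 28 * 29 / 2 = 406
pi = 406 + 11 = 417

417


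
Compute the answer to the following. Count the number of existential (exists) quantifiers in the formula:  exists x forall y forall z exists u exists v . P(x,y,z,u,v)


Quantifier prefix: exists x forall y forall z exists u exists v
Mark each quantifier type:
  E U U E E
Universal count = 2, Existential count = 3
Asked for existential (exists) quantifiers: 3

3


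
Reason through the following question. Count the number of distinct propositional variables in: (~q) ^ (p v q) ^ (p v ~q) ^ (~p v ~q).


Identify each variable that appears in the formula.
Variables found: p, q
Count = 2

2


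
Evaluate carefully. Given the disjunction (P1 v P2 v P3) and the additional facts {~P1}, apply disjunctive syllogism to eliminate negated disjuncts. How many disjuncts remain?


Original disjuncts (3): P1, P2, P3
Negated (eliminate): ~P1
Remaining disjuncts: P2, P3
Count = 3 - 1 = 2

2


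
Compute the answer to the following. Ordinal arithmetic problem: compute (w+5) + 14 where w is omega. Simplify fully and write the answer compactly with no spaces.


Compute (w+5) + 14.
Ordinal + is associative but NOT commutative; for finite n>0, n + w = w but w + n stays w+n.
By associativity: (w+5) + 14 = w + (5+14) = w+19.
Result = w+19

w+19


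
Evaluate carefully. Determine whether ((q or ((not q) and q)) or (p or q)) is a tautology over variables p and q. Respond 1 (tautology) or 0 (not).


Check all 4 assignments:
p=0, q=0: 0
p=0, q=1: 1
p=1, q=0: 1
p=1, q=1: 1
Satisfying count = 3/4.
Tautology iff count = 4: no.

0


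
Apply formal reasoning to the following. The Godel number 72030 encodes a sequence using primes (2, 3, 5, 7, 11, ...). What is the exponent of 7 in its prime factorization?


Factorize 72030 by dividing by 7 repeatedly.
Division steps: 7 divides 72030 exactly 4 time(s).
Exponent of 7 = 4

4


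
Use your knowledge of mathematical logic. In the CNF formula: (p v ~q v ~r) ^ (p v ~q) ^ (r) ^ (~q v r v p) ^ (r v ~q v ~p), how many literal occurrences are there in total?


Counting literals in each clause:
Clause 1: 3 literal(s)
Clause 2: 2 literal(s)
Clause 3: 1 literal(s)
Clause 4: 3 literal(s)
Clause 5: 3 literal(s)
Total = 12

12


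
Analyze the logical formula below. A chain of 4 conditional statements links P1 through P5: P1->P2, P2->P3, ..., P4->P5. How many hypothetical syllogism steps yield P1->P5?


With 4 implications in a chain connecting 5 propositions:
P1->P2, P2->P3, ..., P4->P5
Steps needed = (number of implications) - 1 = 4 - 1 = 3

3


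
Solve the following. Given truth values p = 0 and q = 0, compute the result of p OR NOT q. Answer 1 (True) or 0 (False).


p = 0, q = 0
Operation: p OR NOT q
Evaluate: 0 OR NOT 0 = 1

1


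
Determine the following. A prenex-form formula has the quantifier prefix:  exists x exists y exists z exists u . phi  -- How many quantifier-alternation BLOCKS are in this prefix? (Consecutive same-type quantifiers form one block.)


Quantifier-type sequence: E E E E  (A=forall, E=exists)
Group into maximal same-type runs:
  Ex4
Number of blocks = 1

1


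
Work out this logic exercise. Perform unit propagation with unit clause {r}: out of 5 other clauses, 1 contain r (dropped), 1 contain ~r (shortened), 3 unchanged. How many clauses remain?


Satisfied (removed): 1
Shortened (remain): 1
Unchanged (remain): 3
Remaining = 1 + 3 = 4

4


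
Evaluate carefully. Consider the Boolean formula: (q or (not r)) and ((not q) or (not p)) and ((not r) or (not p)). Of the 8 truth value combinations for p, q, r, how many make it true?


Evaluate all 8 assignments for p, q, r:
p=0, q=0, r=0: 1
p=0, q=0, r=1: 0
p=0, q=1, r=0: 1
p=0, q=1, r=1: 1
p=1, q=0, r=0: 1
p=1, q=0, r=1: 0
p=1, q=1, r=0: 0
p=1, q=1, r=1: 0
Satisfying count = 4

4


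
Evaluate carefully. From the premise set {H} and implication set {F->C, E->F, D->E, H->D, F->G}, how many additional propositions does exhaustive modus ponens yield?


Initial facts: {H}
Apply modus ponens to closure:
  H and H->D  =>  D
  D and D->E  =>  E
  E and E->F  =>  F
  F and F->G  =>  G
  F and F->C  =>  C
Final known: {C, D, E, F, G, H}
New propositions: {C, D, E, F, G}
Count = 5

5


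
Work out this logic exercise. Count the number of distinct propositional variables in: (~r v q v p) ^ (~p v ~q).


Identify each variable that appears in the formula.
Variables found: p, q, r
Count = 3

3


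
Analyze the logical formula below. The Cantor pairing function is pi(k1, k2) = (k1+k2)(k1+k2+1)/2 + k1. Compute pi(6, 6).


k1 + k2 = 12
(k1+k2)(k1+k2+1)/2 = 12 * 13 / 2 = 78
pi = 78 + 6 = 84

84


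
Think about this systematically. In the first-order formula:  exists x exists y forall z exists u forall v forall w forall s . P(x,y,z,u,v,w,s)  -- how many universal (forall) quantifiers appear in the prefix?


Quantifier prefix: exists x exists y forall z exists u forall v forall w forall s
Mark each quantifier type:
  E E U E U U U
Universal count = 4, Existential count = 3
Asked for universal (forall) quantifiers: 4

4


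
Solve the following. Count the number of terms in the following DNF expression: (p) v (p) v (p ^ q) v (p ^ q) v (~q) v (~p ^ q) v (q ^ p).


A DNF formula is a disjunction of terms (conjunctions).
Terms are separated by v.
Counting the disjuncts: 7 terms.

7


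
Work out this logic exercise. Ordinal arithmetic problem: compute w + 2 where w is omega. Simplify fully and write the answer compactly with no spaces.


Compute w + 2.
Ordinal + is associative but NOT commutative; for finite n>0, n + w = w but w + n stays w+n.
w + 2 is already in normal form (a successor ordinal beyond w).
Result = w+2

w+2


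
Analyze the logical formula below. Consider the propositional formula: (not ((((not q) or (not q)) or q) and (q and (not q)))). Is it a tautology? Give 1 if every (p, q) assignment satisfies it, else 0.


Check all 4 assignments:
p=0, q=0: 1
p=0, q=1: 1
p=1, q=0: 1
p=1, q=1: 1
Satisfying count = 4/4.
Tautology iff count = 4: yes.

1


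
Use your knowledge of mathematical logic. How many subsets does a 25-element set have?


The power set of a set with n elements has 2^n elements.
|P(S)| = 2^25 = 33554432

33554432


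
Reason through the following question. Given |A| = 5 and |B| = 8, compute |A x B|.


The Cartesian product A x B contains all ordered pairs (a, b).
|A x B| = |A| * |B| = 5 * 8 = 40

40


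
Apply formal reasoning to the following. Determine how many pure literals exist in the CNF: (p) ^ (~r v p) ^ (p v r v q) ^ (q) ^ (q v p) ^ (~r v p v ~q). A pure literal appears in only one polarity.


Check each variable for pure literal status:
p: pure positive
q: mixed (not pure)
r: mixed (not pure)
Pure literal count = 1

1


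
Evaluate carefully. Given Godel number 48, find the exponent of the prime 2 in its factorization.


Factorize 48 by dividing by 2 repeatedly.
Division steps: 2 divides 48 exactly 4 time(s).
Exponent of 2 = 4

4


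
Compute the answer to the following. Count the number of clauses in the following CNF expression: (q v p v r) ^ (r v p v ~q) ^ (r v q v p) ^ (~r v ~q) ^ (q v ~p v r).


A CNF formula is a conjunction of clauses.
Clauses are separated by ^.
Counting the conjuncts: 5 clauses.

5


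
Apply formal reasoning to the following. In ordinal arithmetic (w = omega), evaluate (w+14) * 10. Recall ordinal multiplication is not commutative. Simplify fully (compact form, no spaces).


Compute (w+14) * 10.
Ordinal * is associative and left-distributive over +, but NOT commutative; for finite n>1, n*w = w but w*n stays w*n.
(w+14) * 10 = (w+14) repeated 10 times. Each intermediate +14 is absorbed by the following w; only the last survives: w*10+14.
Result = w*10+14

w*10+14


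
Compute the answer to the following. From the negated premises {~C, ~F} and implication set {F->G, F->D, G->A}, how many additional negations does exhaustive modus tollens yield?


Initial negated facts: {~C, ~F}
Apply modus tollens to closure:
  (no implication fires)
Final negated: {~C, ~F}
New negations: {(none)}
Count = 0

0


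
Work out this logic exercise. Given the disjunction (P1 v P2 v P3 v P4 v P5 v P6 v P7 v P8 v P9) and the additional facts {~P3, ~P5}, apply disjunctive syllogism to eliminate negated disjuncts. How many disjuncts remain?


Original disjuncts (9): P1, P2, P3, P4, P5, P6, P7, P8, P9
Negated (eliminate): ~P3, ~P5
Remaining disjuncts: P1, P2, P4, P6, P7, P8, P9
Count = 9 - 2 = 7

7


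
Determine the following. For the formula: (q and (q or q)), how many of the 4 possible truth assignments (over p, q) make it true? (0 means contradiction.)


Check all 4 assignments:
p=0, q=0: 0
p=0, q=1: 1
p=1, q=0: 0
p=1, q=1: 1
Count of True = 2

2


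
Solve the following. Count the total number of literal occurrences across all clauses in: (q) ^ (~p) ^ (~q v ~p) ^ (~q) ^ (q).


Counting literals in each clause:
Clause 1: 1 literal(s)
Clause 2: 1 literal(s)
Clause 3: 2 literal(s)
Clause 4: 1 literal(s)
Clause 5: 1 literal(s)
Total = 6

6


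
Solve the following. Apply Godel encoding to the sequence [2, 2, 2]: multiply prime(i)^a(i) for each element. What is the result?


Encode each element as an exponent of the corresponding prime:
  2^2 = 4
  3^2 = 9
  5^2 = 25
Product = 4 * 9 * 25 = 900

900


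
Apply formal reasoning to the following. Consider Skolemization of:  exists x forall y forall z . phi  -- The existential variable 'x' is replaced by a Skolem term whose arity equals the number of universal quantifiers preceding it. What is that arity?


Quantifier prefix: exists x forall y forall z
'x' is existentially quantified at position 1.
No universal quantifiers precede it.
Skolem function arity = 0 (a Skolem constant)

0


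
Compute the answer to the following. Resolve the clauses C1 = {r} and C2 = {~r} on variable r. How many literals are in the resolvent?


Remove r from C1 and ~r from C2.
C1 remainder: {}
C2 remainder: {}
Union (resolvent): {} (empty clause)
Resolvent has 0 literal(s).

0


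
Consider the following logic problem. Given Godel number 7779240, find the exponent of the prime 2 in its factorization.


Factorize 7779240 by dividing by 2 repeatedly.
Division steps: 2 divides 7779240 exactly 3 time(s).
Exponent of 2 = 3

3


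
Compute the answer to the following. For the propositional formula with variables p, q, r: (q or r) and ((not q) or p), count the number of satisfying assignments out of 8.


Evaluate all 8 assignments for p, q, r:
p=0, q=0, r=0: 0
p=0, q=0, r=1: 1
p=0, q=1, r=0: 0
p=0, q=1, r=1: 0
p=1, q=0, r=0: 0
p=1, q=0, r=1: 1
p=1, q=1, r=0: 1
p=1, q=1, r=1: 1
Satisfying count = 4

4


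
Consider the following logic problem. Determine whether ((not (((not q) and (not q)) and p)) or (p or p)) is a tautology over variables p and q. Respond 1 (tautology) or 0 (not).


Check all 4 assignments:
p=0, q=0: 1
p=0, q=1: 1
p=1, q=0: 1
p=1, q=1: 1
Satisfying count = 4/4.
Tautology iff count = 4: yes.

1


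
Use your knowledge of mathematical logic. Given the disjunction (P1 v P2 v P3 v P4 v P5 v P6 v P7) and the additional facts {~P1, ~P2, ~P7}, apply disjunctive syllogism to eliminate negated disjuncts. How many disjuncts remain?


Original disjuncts (7): P1, P2, P3, P4, P5, P6, P7
Negated (eliminate): ~P1, ~P2, ~P7
Remaining disjuncts: P3, P4, P5, P6
Count = 7 - 3 = 4

4


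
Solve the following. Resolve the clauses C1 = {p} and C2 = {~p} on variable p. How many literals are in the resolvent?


Remove p from C1 and ~p from C2.
C1 remainder: {}
C2 remainder: {}
Union (resolvent): {} (empty clause)
Resolvent has 0 literal(s).

0


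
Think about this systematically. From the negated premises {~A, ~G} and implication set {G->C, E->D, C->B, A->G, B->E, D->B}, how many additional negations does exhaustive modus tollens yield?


Initial negated facts: {~A, ~G}
Apply modus tollens to closure:
  (no implication fires)
Final negated: {~A, ~G}
New negations: {(none)}
Count = 0

0


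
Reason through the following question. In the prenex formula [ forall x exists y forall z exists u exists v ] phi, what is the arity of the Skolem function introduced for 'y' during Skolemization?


Quantifier prefix: forall x exists y forall z exists u exists v
'y' is existentially quantified at position 2.
Universal variables preceding it: x
Skolem function arity = 1

1


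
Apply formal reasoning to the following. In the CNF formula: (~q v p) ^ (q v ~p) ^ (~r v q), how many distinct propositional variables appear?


Identify each variable that appears in the formula.
Variables found: p, q, r
Count = 3

3


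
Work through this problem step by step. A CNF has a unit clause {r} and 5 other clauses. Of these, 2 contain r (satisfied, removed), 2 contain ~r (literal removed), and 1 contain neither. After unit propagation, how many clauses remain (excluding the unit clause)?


Satisfied (removed): 2
Shortened (remain): 2
Unchanged (remain): 1
Remaining = 2 + 1 = 3

3


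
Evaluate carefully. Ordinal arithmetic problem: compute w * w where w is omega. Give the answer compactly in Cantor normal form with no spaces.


Compute w * w.
Ordinal * is associative and left-distributive over +, but NOT commutative; for finite n>1, n*w = w but w*n stays w*n.
w * w = w^2 by definition.
Result = w^2

w^2


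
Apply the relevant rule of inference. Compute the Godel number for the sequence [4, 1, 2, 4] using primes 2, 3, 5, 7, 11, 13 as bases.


Encode each element as an exponent of the corresponding prime:
  2^4 = 16
  3^1 = 3
  5^2 = 25
  7^4 = 2401
Product = 16 * 3 * 25 * 2401 = 2881200

2881200


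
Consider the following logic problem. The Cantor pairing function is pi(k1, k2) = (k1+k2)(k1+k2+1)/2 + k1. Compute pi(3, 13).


k1 + k2 = 16
(k1+k2)(k1+k2+1)/2 = 16 * 17 / 2 = 136
pi = 136 + 3 = 139

139


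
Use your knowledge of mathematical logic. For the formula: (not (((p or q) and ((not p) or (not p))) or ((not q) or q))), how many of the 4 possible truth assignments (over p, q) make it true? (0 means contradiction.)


Check all 4 assignments:
p=0, q=0: 0
p=0, q=1: 0
p=1, q=0: 0
p=1, q=1: 0
Count of True = 0

0


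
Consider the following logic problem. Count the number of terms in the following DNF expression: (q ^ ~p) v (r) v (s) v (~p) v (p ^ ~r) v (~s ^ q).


A DNF formula is a disjunction of terms (conjunctions).
Terms are separated by v.
Counting the disjuncts: 6 terms.

6


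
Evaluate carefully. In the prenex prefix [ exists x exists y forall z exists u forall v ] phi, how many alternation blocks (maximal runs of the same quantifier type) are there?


Quantifier-type sequence: E E A E A  (A=forall, E=exists)
Group into maximal same-type runs:
  Ex2 | Ax1 | Ex1 | Ax1
Number of blocks = 4

4


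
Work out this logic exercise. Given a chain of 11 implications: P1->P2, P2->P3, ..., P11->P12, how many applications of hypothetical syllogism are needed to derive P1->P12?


With 11 implications in a chain connecting 12 propositions:
P1->P2, P2->P3, ..., P11->P12
Steps needed = (number of implications) - 1 = 11 - 1 = 10

10


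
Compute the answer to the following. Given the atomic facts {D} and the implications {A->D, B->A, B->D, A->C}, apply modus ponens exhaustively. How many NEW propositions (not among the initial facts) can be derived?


Initial facts: {D}
Apply modus ponens to closure:
  (no implication fires)
Final known: {D}
New propositions: {(none)}
Count = 0

0


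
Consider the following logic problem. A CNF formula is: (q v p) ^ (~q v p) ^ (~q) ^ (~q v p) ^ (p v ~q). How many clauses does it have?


A CNF formula is a conjunction of clauses.
Clauses are separated by ^.
Counting the conjuncts: 5 clauses.

5


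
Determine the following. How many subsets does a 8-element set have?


The power set of a set with n elements has 2^n elements.
|P(S)| = 2^8 = 256

256


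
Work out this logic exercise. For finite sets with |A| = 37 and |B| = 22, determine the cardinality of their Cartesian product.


The Cartesian product A x B contains all ordered pairs (a, b).
|A x B| = |A| * |B| = 37 * 22 = 814

814


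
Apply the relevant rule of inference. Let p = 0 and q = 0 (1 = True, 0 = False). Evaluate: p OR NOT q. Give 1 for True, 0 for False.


p = 0, q = 0
Operation: p OR NOT q
Evaluate: 0 OR NOT 0 = 1

1


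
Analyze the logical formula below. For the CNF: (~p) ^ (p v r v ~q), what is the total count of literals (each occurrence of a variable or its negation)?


Counting literals in each clause:
Clause 1: 1 literal(s)
Clause 2: 3 literal(s)
Total = 4

4


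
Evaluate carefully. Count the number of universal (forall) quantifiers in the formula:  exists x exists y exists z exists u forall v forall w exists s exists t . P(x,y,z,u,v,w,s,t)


Quantifier prefix: exists x exists y exists z exists u forall v forall w exists s exists t
Mark each quantifier type:
  E E E E U U E E
Universal count = 2, Existential count = 6
Asked for universal (forall) quantifiers: 2

2


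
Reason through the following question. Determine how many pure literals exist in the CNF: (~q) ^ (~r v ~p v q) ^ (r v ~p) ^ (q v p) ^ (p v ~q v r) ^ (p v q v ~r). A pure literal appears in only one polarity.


Check each variable for pure literal status:
p: mixed (not pure)
q: mixed (not pure)
r: mixed (not pure)
Pure literal count = 0

0


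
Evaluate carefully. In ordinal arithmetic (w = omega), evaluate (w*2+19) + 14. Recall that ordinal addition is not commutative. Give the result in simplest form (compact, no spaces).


Compute (w*2+19) + 14.
Ordinal + is associative but NOT commutative; for finite n>0, n + w = w but w + n stays w+n.
By associativity: (w*2+19) + 14 = w*2 + (19+14) = w*2+33.
Result = w*2+33

w*2+33


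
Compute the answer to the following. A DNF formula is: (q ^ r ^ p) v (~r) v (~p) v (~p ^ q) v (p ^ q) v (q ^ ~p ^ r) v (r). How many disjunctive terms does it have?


A DNF formula is a disjunction of terms (conjunctions).
Terms are separated by v.
Counting the disjuncts: 7 terms.

7


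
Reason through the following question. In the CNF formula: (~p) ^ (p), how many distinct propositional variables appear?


Identify each variable that appears in the formula.
Variables found: p
Count = 1

1


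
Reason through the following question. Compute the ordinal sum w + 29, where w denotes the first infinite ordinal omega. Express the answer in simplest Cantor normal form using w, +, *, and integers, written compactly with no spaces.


Compute w + 29.
Ordinal + is associative but NOT commutative; for finite n>0, n + w = w but w + n stays w+n.
w + 29 is already in normal form (a successor ordinal beyond w).
Result = w+29

w+29


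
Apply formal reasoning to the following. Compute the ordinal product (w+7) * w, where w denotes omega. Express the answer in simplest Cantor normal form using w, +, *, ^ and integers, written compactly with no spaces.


Compute (w+7) * w.
Ordinal * is associative and left-distributive over +, but NOT commutative; for finite n>1, n*w = w but w*n stays w*n.
(w+7) * w = sup{(w+7)*k : k<w} = sup{w*k+7} = w^2 (the +7 tail is absorbed in the limit).
Result = w^2

w^2


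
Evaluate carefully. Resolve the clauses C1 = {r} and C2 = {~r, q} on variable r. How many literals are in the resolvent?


Remove r from C1 and ~r from C2.
C1 remainder: {}
C2 remainder: {q}
Union (resolvent): {q}
Resolvent has 1 literal(s).

1


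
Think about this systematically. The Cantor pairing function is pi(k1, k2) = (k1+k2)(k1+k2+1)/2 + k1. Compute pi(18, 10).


k1 + k2 = 28
(k1+k2)(k1+k2+1)/2 = 28 * 29 / 2 = 406
pi = 406 + 18 = 424

424


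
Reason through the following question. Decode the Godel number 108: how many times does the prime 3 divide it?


Factorize 108 by dividing by 3 repeatedly.
Division steps: 3 divides 108 exactly 3 time(s).
Exponent of 3 = 3

3


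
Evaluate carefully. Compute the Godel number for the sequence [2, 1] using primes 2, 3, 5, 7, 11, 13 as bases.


Encode each element as an exponent of the corresponding prime:
  2^2 = 4
  3^1 = 3
Product = 4 * 3 = 12

12


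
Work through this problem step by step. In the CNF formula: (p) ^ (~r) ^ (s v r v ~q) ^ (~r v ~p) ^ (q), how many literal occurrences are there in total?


Counting literals in each clause:
Clause 1: 1 literal(s)
Clause 2: 1 literal(s)
Clause 3: 3 literal(s)
Clause 4: 2 literal(s)
Clause 5: 1 literal(s)
Total = 8

8


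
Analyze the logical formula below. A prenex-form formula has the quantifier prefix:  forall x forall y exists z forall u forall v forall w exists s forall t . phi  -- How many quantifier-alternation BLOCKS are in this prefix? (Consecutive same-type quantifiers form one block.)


Quantifier-type sequence: A A E A A A E A  (A=forall, E=exists)
Group into maximal same-type runs:
  Ax2 | Ex1 | Ax3 | Ex1 | Ax1
Number of blocks = 5

5


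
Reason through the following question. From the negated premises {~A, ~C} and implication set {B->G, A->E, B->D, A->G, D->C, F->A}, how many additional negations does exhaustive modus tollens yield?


Initial negated facts: {~A, ~C}
Apply modus tollens to closure:
  ~C and D->C  =>  ~D
  ~A and F->A  =>  ~F
  ~D and B->D  =>  ~B
Final negated: {~A, ~B, ~C, ~D, ~F}
New negations: {~B, ~D, ~F}
Count = 3

3


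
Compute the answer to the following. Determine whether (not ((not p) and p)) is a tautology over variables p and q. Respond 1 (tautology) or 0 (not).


Check all 4 assignments:
p=0, q=0: 1
p=0, q=1: 1
p=1, q=0: 1
p=1, q=1: 1
Satisfying count = 4/4.
Tautology iff count = 4: yes.

1


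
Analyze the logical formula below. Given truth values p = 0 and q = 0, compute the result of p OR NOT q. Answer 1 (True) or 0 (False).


p = 0, q = 0
Operation: p OR NOT q
Evaluate: 0 OR NOT 0 = 1

1


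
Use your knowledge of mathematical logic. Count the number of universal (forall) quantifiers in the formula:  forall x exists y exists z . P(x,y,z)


Quantifier prefix: forall x exists y exists z
Mark each quantifier type:
  U E E
Universal count = 1, Existential count = 2
Asked for universal (forall) quantifiers: 1

1


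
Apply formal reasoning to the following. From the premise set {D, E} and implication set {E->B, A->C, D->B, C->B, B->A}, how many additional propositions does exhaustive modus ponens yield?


Initial facts: {D, E}
Apply modus ponens to closure:
  E and E->B  =>  B
  B and B->A  =>  A
  A and A->C  =>  C
Final known: {A, B, C, D, E}
New propositions: {A, B, C}
Count = 3

3


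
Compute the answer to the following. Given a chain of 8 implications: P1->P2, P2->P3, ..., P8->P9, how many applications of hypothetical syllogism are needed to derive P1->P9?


With 8 implications in a chain connecting 9 propositions:
P1->P2, P2->P3, ..., P8->P9
Steps needed = (number of implications) - 1 = 8 - 1 = 7

7


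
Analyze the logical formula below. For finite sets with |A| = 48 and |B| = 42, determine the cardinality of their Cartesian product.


The Cartesian product A x B contains all ordered pairs (a, b).
|A x B| = |A| * |B| = 48 * 42 = 2016

2016


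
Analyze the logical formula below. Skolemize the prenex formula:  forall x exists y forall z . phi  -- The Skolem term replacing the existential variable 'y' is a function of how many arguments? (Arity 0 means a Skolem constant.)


Quantifier prefix: forall x exists y forall z
'y' is existentially quantified at position 2.
Universal variables preceding it: x
Skolem function arity = 1

1


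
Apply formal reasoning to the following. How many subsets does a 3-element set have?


The power set of a set with n elements has 2^n elements.
|P(S)| = 2^3 = 8

8


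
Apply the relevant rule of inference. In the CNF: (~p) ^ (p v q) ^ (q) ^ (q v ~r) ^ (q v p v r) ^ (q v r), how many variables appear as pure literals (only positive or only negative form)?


Check each variable for pure literal status:
p: mixed (not pure)
q: pure positive
r: mixed (not pure)
Pure literal count = 1

1


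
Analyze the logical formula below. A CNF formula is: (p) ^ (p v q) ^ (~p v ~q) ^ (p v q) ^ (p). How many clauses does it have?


A CNF formula is a conjunction of clauses.
Clauses are separated by ^.
Counting the conjuncts: 5 clauses.

5


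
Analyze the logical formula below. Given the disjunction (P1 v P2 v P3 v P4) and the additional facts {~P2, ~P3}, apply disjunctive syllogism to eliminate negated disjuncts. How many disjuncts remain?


Original disjuncts (4): P1, P2, P3, P4
Negated (eliminate): ~P2, ~P3
Remaining disjuncts: P1, P4
Count = 4 - 2 = 2

2


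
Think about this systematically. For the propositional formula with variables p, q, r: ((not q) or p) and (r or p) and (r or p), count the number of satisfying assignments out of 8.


Evaluate all 8 assignments for p, q, r:
p=0, q=0, r=0: 0
p=0, q=0, r=1: 1
p=0, q=1, r=0: 0
p=0, q=1, r=1: 0
p=1, q=0, r=0: 1
p=1, q=0, r=1: 1
p=1, q=1, r=0: 1
p=1, q=1, r=1: 1
Satisfying count = 5

5


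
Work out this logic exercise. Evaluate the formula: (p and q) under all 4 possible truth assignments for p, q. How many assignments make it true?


Check all 4 assignments:
p=0, q=0: 0
p=0, q=1: 0
p=1, q=0: 0
p=1, q=1: 1
Count of True = 1

1


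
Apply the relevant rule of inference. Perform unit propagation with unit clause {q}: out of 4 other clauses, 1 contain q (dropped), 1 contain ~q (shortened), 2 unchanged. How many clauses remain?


Satisfied (removed): 1
Shortened (remain): 1
Unchanged (remain): 2
Remaining = 1 + 2 = 3

3


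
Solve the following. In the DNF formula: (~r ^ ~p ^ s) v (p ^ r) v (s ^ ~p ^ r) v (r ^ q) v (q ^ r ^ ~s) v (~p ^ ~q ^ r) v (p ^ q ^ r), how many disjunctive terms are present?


A DNF formula is a disjunction of terms (conjunctions).
Terms are separated by v.
Counting the disjuncts: 7 terms.

7


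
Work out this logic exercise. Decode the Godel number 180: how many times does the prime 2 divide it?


Factorize 180 by dividing by 2 repeatedly.
Division steps: 2 divides 180 exactly 2 time(s).
Exponent of 2 = 2

2


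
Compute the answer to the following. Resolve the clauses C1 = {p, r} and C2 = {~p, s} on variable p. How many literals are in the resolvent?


Remove p from C1 and ~p from C2.
C1 remainder: {r}
C2 remainder: {s}
Union (resolvent): {r, s}
Resolvent has 2 literal(s).

2


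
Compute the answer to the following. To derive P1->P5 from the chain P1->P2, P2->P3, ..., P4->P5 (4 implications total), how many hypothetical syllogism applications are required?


With 4 implications in a chain connecting 5 propositions:
P1->P2, P2->P3, ..., P4->P5
Steps needed = (number of implications) - 1 = 4 - 1 = 3

3


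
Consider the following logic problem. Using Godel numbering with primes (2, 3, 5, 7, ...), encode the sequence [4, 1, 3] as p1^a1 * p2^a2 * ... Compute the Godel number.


Encode each element as an exponent of the corresponding prime:
  2^4 = 16
  3^1 = 3
  5^3 = 125
Product = 16 * 3 * 125 = 6000

6000


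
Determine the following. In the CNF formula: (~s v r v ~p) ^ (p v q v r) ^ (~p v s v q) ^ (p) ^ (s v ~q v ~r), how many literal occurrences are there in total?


Counting literals in each clause:
Clause 1: 3 literal(s)
Clause 2: 3 literal(s)
Clause 3: 3 literal(s)
Clause 4: 1 literal(s)
Clause 5: 3 literal(s)
Total = 13

13
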